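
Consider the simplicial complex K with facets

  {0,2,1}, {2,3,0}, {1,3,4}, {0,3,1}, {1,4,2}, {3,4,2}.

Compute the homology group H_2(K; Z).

H_2 ≅ Z.

We work with the vertex ordering 0 < 1 < 2 < 3 < 4. The simplices of K, each written with vertices in increasing order, are:

  0-simplices (5): [0], [1], [2], [3], [4]
  1-simplices (9): [0,1], [0,2], [0,3], [1,2], [1,3], [1,4], [2,3], [2,4], [3,4]
  2-simplices (6): [0,1,2], [0,1,3], [0,2,3], [1,2,4], [1,3,4], [2,3,4]

Hence C_0 ≅ Z^5, C_1 ≅ Z^9, C_2 ≅ Z^6.

The boundary map ∂_1: C_1 → C_0 maps an edge to its endpoints' difference, ∂[p,q] = q − p. For instance
  ∂[3,4] = [4] − [3].
As a 5×9 matrix over Z this has rank 4, with invariant factors (1,1,1,1).

Boundary ∂_2: C_2 → C_1 acts by ∂[p,q,r] = [q,r] − [p,r] + [p,q]. For instance
  ∂[0,1,3] = [1,3] − [0,3] + [0,1],
  ∂[1,3,4] = [3,4] − [1,4] + [1,3].
As a 9×6 matrix over Z this has rank 5, with invariant factors (1,1,1,1,1).

Computing H_k = (kernel of ∂_k) / (image of ∂_{k+1}):

  H_2: rank ker ∂_2 − rank ∂_3 = (6 − 5) − 0 = 1, and there is no ∂_3, so H_2 = Z.

(K is a triangulation of the 2-sphere S^2.)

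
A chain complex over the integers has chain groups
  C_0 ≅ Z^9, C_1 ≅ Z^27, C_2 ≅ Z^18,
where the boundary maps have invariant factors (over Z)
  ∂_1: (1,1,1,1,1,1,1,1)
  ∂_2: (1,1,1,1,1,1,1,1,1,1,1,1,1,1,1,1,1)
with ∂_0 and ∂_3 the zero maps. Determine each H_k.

H_0: b_0 = 9 − 0 − 8 = 1; torsion from ∂_1 factors > 1: none. So H_0 ≅ Z.
H_1: b_1 = 27 − 8 − 17 = 2; torsion from ∂_2 factors > 1: none. So H_1 ≅ Z^2.
H_2: b_2 = 18 − 17 − 0 = 1; torsion from ∂_3 factors > 1: none. So H_2 ≅ Z.

H_0 ≅ Z,  H_1 ≅ Z^2,  H_2 ≅ Z.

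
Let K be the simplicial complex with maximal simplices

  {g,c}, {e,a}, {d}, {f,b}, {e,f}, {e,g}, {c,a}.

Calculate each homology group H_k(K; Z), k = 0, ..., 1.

Fix the vertex order a < b < c < d < e < f < g and write every simplex with vertices in increasing order. Then dim K = 1 and the simplices of K are:

  0-simplices (7): a, b, c, d, e, f, g
  1-simplices (6): ac, ae, bf, cg, ef, eg

so the chain groups are C_0 ≅ Z^7, C_1 ≅ Z^6.

∂_1: C_1 → C_0 sends each edge [p,q] (with p < q) to q − p.
This gives a 7×6 integer matrix of rank 5; reducing to Smith normal form yields diagonal entries (1,1,1,1,1).

Computing H_k = (kernel of ∂_k) / (image of ∂_{k+1}):

  H_0: rank C_0 − rank ∂_1 = 7 − 5 = 2, and the invariant factors of ∂_1 are all 1, so H_0 ≅ Z^2.
  H_1: rank ker ∂_1 − rank ∂_2 = (6 − 5) − 0 = 1, and there is no ∂_2, so H_1 ≅ Z.

As a check, the Euler characteristic is 7 − 6 = 1, which agrees with 2 − 1 = 1.

H_0 = Z^2,  H_1 = Z.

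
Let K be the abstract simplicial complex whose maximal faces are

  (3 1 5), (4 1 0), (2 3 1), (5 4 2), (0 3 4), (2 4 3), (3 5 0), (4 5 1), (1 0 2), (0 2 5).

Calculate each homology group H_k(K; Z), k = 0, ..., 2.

H_0 = Z,  H_1 = Z_2,  H_2 = 0.

K has 6 vertices, 15 edges, 10 triangles.
rank ∂_0 = 0, rank ∂_1 = 5 ⇒ b_0 = 6 − 0 − 5 = 1; all invariant factors of ∂_1 are 1 so no torsion. So H_0 ≅ Z.
rank ∂_1 = 5, rank ∂_2 = 10 ⇒ b_1 = 15 − 5 − 10 = 0; ∂_2 has invariant factor(s) [2] giving torsion. So H_1 ≅ Z_2.
rank ∂_2 = 10, rank ∂_3 = 0 ⇒ b_2 = 10 − 10 − 0 = 0. So H_2 ≅ 0.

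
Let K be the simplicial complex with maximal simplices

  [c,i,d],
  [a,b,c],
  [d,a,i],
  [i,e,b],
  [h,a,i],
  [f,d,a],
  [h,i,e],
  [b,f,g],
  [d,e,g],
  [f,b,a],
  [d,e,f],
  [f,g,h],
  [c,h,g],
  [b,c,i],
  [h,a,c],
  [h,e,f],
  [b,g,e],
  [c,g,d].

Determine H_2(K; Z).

H_2 ≅ 0.

Order the vertices as a < b < c < d < e < f < g < h < i. Listing each simplex with vertices in this order, K has dimension 2 with simplices:

  0-simplices (9): a, b, c, d, e, f, g, h, i
  1-simplices (27): ab, ac, ad, af, ah, ai, bc, be, bf, bg, bi, cd, cg, ch, ci, de, df, dg, di, ef, eg, eh, ei, fg, fh, gh, hi
  2-simplices (18): abc, abf, ach, adf, adi, ahi, bci, beg, bei, bfg, cdg, cdi, cgh, def, deg, efh, ehi, fgh

Hence C_0 ≅ Z^9, C_1 ≅ Z^27, C_2 ≅ Z^18.

The boundary map ∂_1: C_1 → C_0 is given by ∂[p,q] = [q] − [p].
The resulting 9×27 matrix has rank 8, and its Smith normal form has invariant factors (1,1,1,1,1,1,1,1).

Boundary ∂_2: C_2 → C_1 acts by ∂[p,q,r] = [q,r] − [p,r] + [p,q]. For instance
  ∂cgh = gh − ch + cg,
  ∂cdi = di − ci + cd.
This gives a 27×18 integer matrix of rank 18; reducing to Smith normal form yields diagonal entries (1,1,1,1,1,1,1,1,1,1,1,1,1,1,1,1,1,2).

Reading off H_k = ker ∂_k / im ∂_{k+1}:

  H_2: rank ker ∂_2 − rank ∂_3 = (18 − 18) − 0 = 0, and there is no ∂_3, so H_2 = 0.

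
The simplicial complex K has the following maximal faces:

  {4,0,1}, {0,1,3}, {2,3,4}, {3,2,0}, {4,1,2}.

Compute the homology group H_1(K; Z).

H_1 = Z.

Take the total order 0 < 1 < 2 < 3 < 4 on the vertex set. Then K (dimension 2) consists of the simplices:

  0-simplices (5): [0], [1], [2], [3], [4]
  1-simplices (10): [0,1], [0,2], [0,3], [0,4], [1,2], [1,3], [1,4], [2,3], [2,4], [3,4]
  2-simplices (5): [0,1,3], [0,1,4], [0,2,3], [1,2,4], [2,3,4]

giving chain groups C_0 ≅ Z^5, C_1 ≅ Z^10, C_2 ≅ Z^5.

The boundary map ∂_1: C_1 → C_0 is given by ∂[p,q] = [q] − [p].
The 5×10 boundary matrix has rank 4 and Smith normal form diag(1,1,1,1).

Boundary ∂_2: C_2 → C_1 maps a triangle to the signed sum of its edges. For instance
  ∂[2,3,4] = [3,4] − [2,4] + [2,3],
  ∂[1,2,4] = [2,4] − [1,4] + [1,2].
This gives a 10×5 integer matrix of rank 5; reducing to Smith normal form yields diagonal entries (1,1,1,1,1).

From H_k ≅ ker(∂_k) / im(∂_{k+1}) we obtain:

  H_1: rank ker ∂_1 − rank ∂_2 = (10 − 4) − 5 = 1, and the invariant factors of ∂_2 are all 1, so H_1 = Z.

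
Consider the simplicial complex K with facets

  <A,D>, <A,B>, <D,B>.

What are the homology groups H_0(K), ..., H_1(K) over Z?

K has 3 vertices, 3 edges.
rank ∂_0 = 0, rank ∂_1 = 2 ⇒ b_0 = 3 − 0 − 2 = 1; all invariant factors of ∂_1 are 1 so no torsion. So H_0 = Z.
rank ∂_1 = 2, rank ∂_2 = 0 ⇒ b_1 = 3 − 2 − 0 = 1. So H_1 = Z.

H_0 ≅ Z,  H_1 ≅ Z.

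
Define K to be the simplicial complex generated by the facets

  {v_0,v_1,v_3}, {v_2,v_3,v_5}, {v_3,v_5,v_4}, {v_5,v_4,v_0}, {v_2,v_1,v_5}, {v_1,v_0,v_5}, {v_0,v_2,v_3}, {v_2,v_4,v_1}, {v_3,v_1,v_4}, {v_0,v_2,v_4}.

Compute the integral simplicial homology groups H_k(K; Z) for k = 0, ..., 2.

Fix the vertex order v_0 < v_1 < v_2 < v_3 < v_4 < v_5 and write every simplex with vertices in increasing order. Then dim K = 2 and the simplices of K are:

  0-simplices (6): [v_0], [v_1], [v_2], [v_3], [v_4], [v_5]
  1-simplices (15): (15 of them)
  2-simplices (10): [v_0,v_1,v_3], [v_0,v_1,v_5], [v_0,v_2,v_3], [v_0,v_2,v_4], [v_0,v_4,v_5], [v_1,v_2,v_4], [v_1,v_2,v_5], [v_1,v_3,v_4], [v_2,v_3,v_5], [v_3,v_4,v_5]

giving chain groups C_0 ≅ Z^6, C_1 ≅ Z^15, C_2 ≅ Z^10.

Boundary ∂_1: C_1 → C_0 maps an edge to its endpoints' difference, ∂[p,q] = q − p. For instance
  ∂[v_0,v_3] = [v_3] − [v_0].
As a 6×15 matrix over Z this has rank 5, with invariant factors (1,1,1,1,1).

∂_2: C_2 → C_1 sends each 2-simplex [p,q,r] to [q,r] − [p,r] + [p,q]. For instance
  ∂[v_0,v_4,v_5] = [v_4,v_5] − [v_0,v_5] + [v_0,v_4],
  ∂[v_1,v_2,v_5] = [v_2,v_5] − [v_1,v_5] + [v_1,v_2].
The resulting 15×10 matrix has rank 10, and its Smith normal form has invariant factors (1,1,1,1,1,1,1,1,1,2).

Now H_k = ker ∂_k / im ∂_{k+1}, so:

  H_0: rank C_0 − rank ∂_1 = 6 − 5 = 1, and the invariant factors of ∂_1 are all 1, so H_0 = Z.
  H_1: rank ker ∂_1 − rank ∂_2 = (15 − 5) − 10 = 0, and ∂_2 has invariant factor 2 > 1, so H_1 = Z/2.
  H_2: rank ker ∂_2 − rank ∂_3 = (10 − 10) − 0 = 0, and there is no ∂_3, so H_2 = 0.

H_0 ≅ Z,  H_1 ≅ Z/2,  H_2 = 0.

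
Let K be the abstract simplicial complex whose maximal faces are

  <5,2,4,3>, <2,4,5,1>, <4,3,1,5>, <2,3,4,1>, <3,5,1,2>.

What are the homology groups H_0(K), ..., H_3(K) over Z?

K has 5 vertices, 10 edges, 10 triangles, 5 3-simplices.
rank ∂_0 = 0, rank ∂_1 = 4 ⇒ b_0 = 5 − 0 − 4 = 1; all invariant factors of ∂_1 are 1 so no torsion. So H_0 ≅ Z.
rank ∂_1 = 4, rank ∂_2 = 6 ⇒ b_1 = 10 − 4 − 6 = 0; all invariant factors of ∂_2 are 1 so no torsion. So H_1 ≅ 0.
rank ∂_2 = 6, rank ∂_3 = 4 ⇒ b_2 = 10 − 6 − 4 = 0; all invariant factors of ∂_3 are 1 so no torsion. So H_2 ≅ 0.
rank ∂_3 = 4, rank ∂_4 = 0 ⇒ b_3 = 5 − 4 − 0 = 1. So H_3 ≅ Z.

H_0 = Z,  H_1 = 0,  H_2 = 0,  H_3 = Z.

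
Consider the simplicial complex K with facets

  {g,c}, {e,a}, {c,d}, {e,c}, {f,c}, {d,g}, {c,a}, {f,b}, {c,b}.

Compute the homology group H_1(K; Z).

H_1 ≅ Z^3.

Take the total order a < b < c < d < e < f < g on the vertex set. Then K (dimension 1) consists of the simplices:

  0-simplices (7): a, b, c, d, e, f, g
  1-simplices (9): ac, ae, bc, bf, cd, ce, cf, cg, dg

Hence C_0 ≅ Z^7, C_1 ≅ Z^9.

Boundary ∂_1: C_1 → C_0 maps an edge to its endpoints' difference, ∂[p,q] = q − p. For instance
  ∂ae = e − a.
As a 7×9 matrix over Z this has rank 6, with invariant factors (1,1,1,1,1,1).

Computing H_k = (kernel of ∂_k) / (image of ∂_{k+1}):

  H_1: rank ker ∂_1 − rank ∂_2 = (9 − 6) − 0 = 3, and there is no ∂_2, so H_1 ≅ Z^3.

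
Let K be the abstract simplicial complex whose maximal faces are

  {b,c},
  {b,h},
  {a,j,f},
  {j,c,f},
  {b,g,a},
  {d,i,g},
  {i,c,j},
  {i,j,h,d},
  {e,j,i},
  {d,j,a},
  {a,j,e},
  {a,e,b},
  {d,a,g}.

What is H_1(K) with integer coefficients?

We work with the vertex ordering a < b < c < d < e < f < g < h < i < j. The simplices of K, each written with vertices in increasing order, are:

  0-simplices (10): a, b, c, d, e, f, g, h, i, j
  1-simplices (24): ab, ad, ae, af, ag, aj, bc, be, bg, bh, cf, ci, cj, dg, dh, di, dj, ei, ej, fj, gi, hi, hj, ij
  2-simplices (14): abe, abg, adg, adj, aej, afj, cfj, cij, dgi, dhi, dhj, dij, eij, hij
  3-simplices (1): dhij

so the chain groups are C_0 ≅ Z^10, C_1 ≅ Z^24, C_2 ≅ Z^14, C_3 ≅ Z^1.

The boundary map ∂_1: C_1 → C_0 sends each edge [p,q] (with p < q) to q − p.
This gives a 10×24 integer matrix of rank 9; reducing to Smith normal form yields diagonal entries (1,1,1,1,1,1,1,1,1).

Boundary ∂_2: C_2 → C_1 sends each 2-simplex [p,q,r] to [q,r] − [p,r] + [p,q]. For instance
  ∂abe = be − ae + ab,
  ∂eij = ij − ej + ei.
This gives a 24×14 integer matrix of rank 13; reducing to Smith normal form yields diagonal entries (1,1,1,1,1,1,1,1,1,1,1,1,1).

∂_3: C_3 → C_2 sends each 3-simplex σ to the alternating sum Σ_i (−1)^i (σ with its i-th vertex removed). For instance
  ∂dhij = hij − dij + dhj − dhi.
The 14×1 boundary matrix has rank 1 and Smith normal form diag(1).

Now H_k = ker ∂_k / im ∂_{k+1}, so:

  H_1: rank ker ∂_1 − rank ∂_2 = (24 − 9) − 13 = 2, and the invariant factors of ∂_2 are all 1, so H_1 ≅ Z^2.

H_1 ≅ Z^2.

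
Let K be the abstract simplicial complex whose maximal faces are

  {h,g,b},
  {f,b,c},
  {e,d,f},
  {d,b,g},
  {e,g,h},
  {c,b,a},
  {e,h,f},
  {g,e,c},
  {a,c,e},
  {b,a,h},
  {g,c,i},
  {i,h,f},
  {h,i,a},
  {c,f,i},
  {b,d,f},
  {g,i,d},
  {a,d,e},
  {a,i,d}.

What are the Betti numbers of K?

We work with the vertex ordering a < b < c < d < e < f < g < h < i. The simplices of K, each written with vertices in increasing order, are:

  0-simplices (9): a, b, c, d, e, f, g, h, i
  1-simplices (27): ab, ac, ad, ae, ah, ai, bc, bd, bf, bg, bh, ce, cf, cg, ci, de, df, dg, di, ef, eg, eh, fh, fi, gh, gi, hi
  2-simplices (18): abc, abh, ace, ade, adi, ahi, bcf, bdf, bdg, bgh, ceg, cfi, cgi, def, dgi, efh, egh, fhi

giving chain groups C_0 ≅ Z^9, C_1 ≅ Z^27, C_2 ≅ Z^18.

Boundary ∂_1: C_1 → C_0 maps an edge to its endpoints' difference, ∂[p,q] = q − p. For instance
  ∂ci = i − c.
The resulting 9×27 matrix has rank 8, and its Smith normal form has invariant factors (1,1,1,1,1,1,1,1).

∂_2: C_2 → C_1 sends each 2-simplex [p,q,r] to [q,r] − [p,r] + [p,q]. For instance
  ∂fhi = hi − fi + fh,
  ∂cgi = gi − ci + cg.
The resulting 27×18 matrix has rank 17, and its Smith normal form has invariant factors (1,1,1,1,1,1,1,1,1,1,1,1,1,1,1,1,1).

Reading off H_k = ker ∂_k / im ∂_{k+1}:

  H_0: rank C_0 − rank ∂_1 = 9 − 8 = 1, and the invariant factors of ∂_1 are all 1, so H_0 = Z.
  H_1: rank ker ∂_1 − rank ∂_2 = (27 − 8) − 17 = 2, and the invariant factors of ∂_2 are all 1, so H_1 = Z^2.
  H_2: rank ker ∂_2 − rank ∂_3 = (18 − 17) − 0 = 1, and there is no ∂_3, so H_2 = Z.

(K is a triangulation of the torus T^2.)

Hence the Betti numbers are b_0 = 1, b_1 = 2, b_2 = 1.

b_0 = 1, b_1 = 2, b_2 = 1.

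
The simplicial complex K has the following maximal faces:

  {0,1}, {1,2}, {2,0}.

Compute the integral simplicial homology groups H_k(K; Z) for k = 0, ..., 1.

H_0 ≅ Z,  H_1 ≅ Z.

Order the vertices as 0 < 1 < 2. Listing each simplex with vertices in this order, K has dimension 1 with simplices:

  0-simplices (3): [0], [1], [2]
  1-simplices (3): [0,1], [0,2], [1,2]

giving chain groups C_0 ≅ Z^3, C_1 ≅ Z^3.

∂_1: C_1 → C_0 maps an edge to its endpoints' difference, ∂[p,q] = q − p. For instance
  ∂[1,2] = [2] − [1].
This gives a 3×3 integer matrix of rank 2; reducing to Smith normal form yields diagonal entries (1,1).

Reading off H_k = ker ∂_k / im ∂_{k+1}:

  H_0: rank C_0 − rank ∂_1 = 3 − 2 = 1, and the invariant factors of ∂_1 are all 1, so H_0 ≅ Z.
  H_1: rank ker ∂_1 − rank ∂_2 = (3 − 2) − 0 = 1, and there is no ∂_2, so H_1 ≅ Z.

As a check, the Euler characteristic is 3 − 3 = 0, which agrees with 1 − 1 = 0.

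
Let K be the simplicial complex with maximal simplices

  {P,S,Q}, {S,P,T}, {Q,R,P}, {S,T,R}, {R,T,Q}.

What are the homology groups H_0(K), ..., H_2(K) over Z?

Take the total order P < Q < R < S < T on the vertex set. Then K (dimension 2) consists of the simplices:

  0-simplices (5): P, Q, R, S, T
  1-simplices (10): PQ, PR, PS, PT, QR, QS, QT, RS, RT, ST
  2-simplices (5): PQR, PQS, PST, QRT, RST

giving chain groups C_0 ≅ Z^5, C_1 ≅ Z^10, C_2 ≅ Z^5.

∂_1: C_1 → C_0 maps an edge to its endpoints' difference, ∂[p,q] = q − p. For instance
  ∂PR = R − P.
The resulting 5×10 matrix has rank 4, and its Smith normal form has invariant factors (1,1,1,1).

Boundary ∂_2: C_2 → C_1 maps a triangle to the signed sum of its edges. For instance
  ∂PST = ST − PT + PS,
  ∂QRT = RT − QT + QR.
The 10×5 boundary matrix has rank 5 and Smith normal form diag(1,1,1,1,1).

Computing H_k = (kernel of ∂_k) / (image of ∂_{k+1}):

  H_0: rank C_0 − rank ∂_1 = 5 − 4 = 1, and the invariant factors of ∂_1 are all 1, so H_0 = Z.
  H_1: rank ker ∂_1 − rank ∂_2 = (10 − 4) − 5 = 1, and the invariant factors of ∂_2 are all 1, so H_1 = Z.
  H_2: rank ker ∂_2 − rank ∂_3 = (5 − 5) − 0 = 0, and there is no ∂_3, so H_2 = 0.

As a check, the Euler characteristic is 5 − 10 + 5 = 0, which agrees with 1 − 1 + 0 = 0.

H_0 = Z,  H_1 = Z,  H_2 = 0.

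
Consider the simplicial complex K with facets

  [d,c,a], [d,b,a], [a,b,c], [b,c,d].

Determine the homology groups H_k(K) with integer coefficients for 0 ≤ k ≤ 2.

H_0 = Z,  H_1 = 0,  H_2 = Z.

We work with the vertex ordering a < b < c < d. The simplices of K, each written with vertices in increasing order, are:

  0-simplices (4): a, b, c, d
  1-simplices (6): ab, ac, ad, bc, bd, cd
  2-simplices (4): abc, abd, acd, bcd

giving chain groups C_0 ≅ Z^4, C_1 ≅ Z^6, C_2 ≅ Z^4.

Boundary ∂_1: C_1 → C_0 is given by ∂[p,q] = [q] − [p]. For instance
  ∂cd = d − c.
The resulting 4×6 matrix has rank 3, and its Smith normal form has invariant factors (1,1,1).

Boundary ∂_2: C_2 → C_1 sends each 2-simplex [p,q,r] to [q,r] − [p,r] + [p,q]. For instance
  ∂abd = bd − ad + ab,
  ∂acd = cd − ad + ac.
This gives a 6×4 integer matrix of rank 3; reducing to Smith normal form yields diagonal entries (1,1,1).

From H_k ≅ ker(∂_k) / im(∂_{k+1}) we obtain:

  H_0: rank C_0 − rank ∂_1 = 4 − 3 = 1, and the invariant factors of ∂_1 are all 1, so H_0 = Z.
  H_1: rank ker ∂_1 − rank ∂_2 = (6 − 3) − 3 = 0, and the invariant factors of ∂_2 are all 1, so H_1 = 0.
  H_2: rank ker ∂_2 − rank ∂_3 = (4 − 3) − 0 = 1, and there is no ∂_3, so H_2 = Z.

(K is a triangulation of the 2-sphere S^2.)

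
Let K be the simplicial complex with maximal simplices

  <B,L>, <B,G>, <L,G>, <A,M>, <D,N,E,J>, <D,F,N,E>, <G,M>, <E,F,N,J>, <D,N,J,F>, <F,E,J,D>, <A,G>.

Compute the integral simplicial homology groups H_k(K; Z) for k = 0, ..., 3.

H_0 = Z^2,  H_1 = Z^2,  H_2 = 0,  H_3 = Z.

We work with the vertex ordering A < B < D < E < F < G < J < L < M < N. The simplices of K, each written with vertices in increasing order, are:

  0-simplices (10): A, B, D, E, F, G, J, L, M, N
  1-simplices (16): AG, AM, BG, BL, DE, DF, DJ, DN, EF, EJ, EN, FJ, FN, GL, GM, JN
  2-simplices (10): DEF, DEJ, DEN, DFJ, DFN, DJN, EFJ, EFN, EJN, FJN
  3-simplices (5): DEFJ, DEFN, DEJN, DFJN, EFJN

giving chain groups C_0 ≅ Z^10, C_1 ≅ Z^16, C_2 ≅ Z^10, C_3 ≅ Z^5.

Boundary ∂_1: C_1 → C_0 is given by ∂[p,q] = [q] − [p]. For instance
  ∂EN = N − E.
The resulting 10×16 matrix has rank 8, and its Smith normal form has invariant factors (1,1,1,1,1,1,1,1).

∂_2: C_2 → C_1 acts by ∂[p,q,r] = [q,r] − [p,r] + [p,q]. For instance
  ∂FJN = JN − FN + FJ,
  ∂DEF = EF − DF + DE.
As a 16×10 matrix over Z this has rank 6, with invariant factors (1,1,1,1,1,1).

∂_3: C_3 → C_2 sends each 3-simplex σ to the alternating sum Σ_i (−1)^i (σ with its i-th vertex removed). For instance
  ∂DFJN = FJN − DJN + DFN − DFJ,
  ∂DEFJ = EFJ − DFJ + DEJ − DEF.
As a 10×5 matrix over Z this has rank 4, with invariant factors (1,1,1,1).

Computing H_k = (kernel of ∂_k) / (image of ∂_{k+1}):

  H_0: rank C_0 − rank ∂_1 = 10 − 8 = 2, and the invariant factors of ∂_1 are all 1, so H_0 ≅ Z^2.
  H_1: rank ker ∂_1 − rank ∂_2 = (16 − 8) − 6 = 2, and the invariant factors of ∂_2 are all 1, so H_1 ≅ Z^2.
  H_2: rank ker ∂_2 − rank ∂_3 = (10 − 6) − 4 = 0, and the invariant factors of ∂_3 are all 1, so H_2 ≅ 0.
  H_3: rank ker ∂_3 − rank ∂_4 = (5 − 4) − 0 = 1, and there is no ∂_4, so H_3 ≅ Z.

As a check, the Euler characteristic is 10 − 16 + 10 − 5 = -1, which agrees with 2 − 2 + 0 − 1 = -1.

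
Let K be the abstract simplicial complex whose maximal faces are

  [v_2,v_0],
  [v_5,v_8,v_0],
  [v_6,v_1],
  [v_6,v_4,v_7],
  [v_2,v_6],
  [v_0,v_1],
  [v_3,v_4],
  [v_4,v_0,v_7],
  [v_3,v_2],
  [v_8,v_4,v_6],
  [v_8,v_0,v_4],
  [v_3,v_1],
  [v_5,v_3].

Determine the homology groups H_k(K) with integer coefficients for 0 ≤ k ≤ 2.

H_0 ≅ Z,  H_1 ≅ Z^5,  H_2 = 0.

Take the total order v_0 < v_1 < v_2 < v_3 < v_4 < v_5 < v_6 < v_7 < v_8 on the vertex set. Then K (dimension 2) consists of the simplices:

  0-simplices (9): [v_0], [v_1], [v_2], [v_3], [v_4], [v_5], [v_6], [v_7], [v_8]
  1-simplices (18): (18 of them)
  2-simplices (5): [v_0,v_4,v_7], [v_0,v_4,v_8], [v_0,v_5,v_8], [v_4,v_6,v_7], [v_4,v_6,v_8]

Hence C_0 ≅ Z^9, C_1 ≅ Z^18, C_2 ≅ Z^5.

∂_1: C_1 → C_0 sends each edge [p,q] (with p < q) to q − p. For instance
  ∂[v_0,v_5] = [v_5] − [v_0].
The 9×18 boundary matrix has rank 8 and Smith normal form diag(1,1,1,1,1,1,1,1).

∂_2: C_2 → C_1 maps a triangle to the signed sum of its edges. For instance
  ∂[v_4,v_6,v_8] = [v_6,v_8] − [v_4,v_8] + [v_4,v_6],
  ∂[v_0,v_4,v_7] = [v_4,v_7] − [v_0,v_7] + [v_0,v_4].
As a 18×5 matrix over Z this has rank 5, with invariant factors (1,1,1,1,1).

From H_k ≅ ker(∂_k) / im(∂_{k+1}) we obtain:

  H_0: rank C_0 − rank ∂_1 = 9 − 8 = 1, and the invariant factors of ∂_1 are all 1, so H_0 ≅ Z.
  H_1: rank ker ∂_1 − rank ∂_2 = (18 − 8) − 5 = 5, and the invariant factors of ∂_2 are all 1, so H_1 ≅ Z^5.
  H_2: rank ker ∂_2 − rank ∂_3 = (5 − 5) − 0 = 0, and there is no ∂_3, so H_2 ≅ 0.

As a check, the Euler characteristic is 9 − 18 + 5 = -4, which agrees with 1 − 5 + 0 = -4.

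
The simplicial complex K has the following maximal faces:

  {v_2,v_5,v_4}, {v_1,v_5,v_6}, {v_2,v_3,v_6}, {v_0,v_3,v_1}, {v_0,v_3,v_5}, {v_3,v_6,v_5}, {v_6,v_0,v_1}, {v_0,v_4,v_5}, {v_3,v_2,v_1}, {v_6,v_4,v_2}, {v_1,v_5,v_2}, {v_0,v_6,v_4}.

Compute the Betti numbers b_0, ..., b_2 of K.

Order the vertices as v_0 < v_1 < v_2 < v_3 < v_4 < v_5 < v_6. Listing each simplex with vertices in this order, K has dimension 2 with simplices:

  0-simplices (7): [v_0], [v_1], [v_2], [v_3], [v_4], [v_5], [v_6]
  1-simplices (18): (18 of them)
  2-simplices (12): (12 of them)

giving chain groups C_0 ≅ Z^7, C_1 ≅ Z^18, C_2 ≅ Z^12.

∂_1: C_1 → C_0 maps an edge to its endpoints' difference, ∂[p,q] = q − p.
The resulting 7×18 matrix has rank 6, and its Smith normal form has invariant factors (1,1,1,1,1,1).

The boundary map ∂_2: C_2 → C_1 maps a triangle to the signed sum of its edges. For instance
  ∂[v_0,v_1,v_6] = [v_1,v_6] − [v_0,v_6] + [v_0,v_1],
  ∂[v_3,v_5,v_6] = [v_5,v_6] − [v_3,v_6] + [v_3,v_5].
This gives a 18×12 integer matrix of rank 12; reducing to Smith normal form yields diagonal entries (1,1,1,1,1,1,1,1,1,1,1,2).

Now H_k = ker ∂_k / im ∂_{k+1}, so:

  H_0: rank C_0 − rank ∂_1 = 7 − 6 = 1, and the invariant factors of ∂_1 are all 1, so H_0 = Z.
  H_1: rank ker ∂_1 − rank ∂_2 = (18 − 6) − 12 = 0, and ∂_2 has invariant factor 2 > 1, so H_1 = Z/2Z.
  H_2: rank ker ∂_2 − rank ∂_3 = (12 − 12) − 0 = 0, and there is no ∂_3, so H_2 = 0.

Hence the Betti numbers are b_0 = 1, b_1 = 0, b_2 = 0.

b_0 = 1, b_1 = 0, b_2 = 0.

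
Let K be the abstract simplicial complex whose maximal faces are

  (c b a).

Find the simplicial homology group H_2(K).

Order the vertices as a < b < c. Listing each simplex with vertices in this order, K has dimension 2 with simplices:

  0-simplices (3): a, b, c
  1-simplices (3): ab, ac, bc
  2-simplices (1): abc

Hence C_0 ≅ Z^3, C_1 ≅ Z^3, C_2 ≅ Z^1.

∂_1: C_1 → C_0 maps an edge to its endpoints' difference, ∂[p,q] = q − p. For instance
  ∂ac = c − a.
The resulting 3×3 matrix has rank 2, and its Smith normal form has invariant factors (1,1).

Boundary ∂_2: C_2 → C_1 sends each 2-simplex [p,q,r] to [q,r] − [p,r] + [p,q]. For instance
  ∂abc = bc − ac + ab.
The resulting 3×1 matrix has rank 1, and its Smith normal form has invariant factors (1).

Reading off H_k = ker ∂_k / im ∂_{k+1}:

  H_2: rank ker ∂_2 − rank ∂_3 = (1 − 1) − 0 = 0, and there is no ∂_3, so H_2 = 0.

H_2 = 0.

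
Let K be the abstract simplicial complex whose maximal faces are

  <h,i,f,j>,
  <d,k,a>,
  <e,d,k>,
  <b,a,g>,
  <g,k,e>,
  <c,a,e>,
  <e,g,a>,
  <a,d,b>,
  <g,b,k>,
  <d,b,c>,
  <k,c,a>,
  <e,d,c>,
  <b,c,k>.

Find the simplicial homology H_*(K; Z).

We work with the vertex ordering a < b < c < d < e < f < g < h < i < j < k. The simplices of K, each written with vertices in increasing order, are:

  0-simplices (11): a, b, c, d, e, f, g, h, i, j, k
  1-simplices (24): ab, ac, ad, ae, ag, ak, bc, bd, bg, bk, cd, ce, ck, de, dk, eg, ek, fh, fi, fj, gk, hi, hj, ij
  2-simplices (16): abd, abg, ace, ack, adk, aeg, bcd, bck, bgk, cde, dek, egk, fhi, fhj, fij, hij
  3-simplices (1): fhij

giving chain groups C_0 ≅ Z^11, C_1 ≅ Z^24, C_2 ≅ Z^16, C_3 ≅ Z^1.

The boundary map ∂_1: C_1 → C_0 maps an edge to its endpoints' difference, ∂[p,q] = q − p.
This gives a 11×24 integer matrix of rank 9; reducing to Smith normal form yields diagonal entries (1,1,1,1,1,1,1,1,1).

Boundary ∂_2: C_2 → C_1 acts by ∂[p,q,r] = [q,r] − [p,r] + [p,q]. For instance
  ∂bck = ck − bk + bc,
  ∂adk = dk − ak + ad.
The 24×16 boundary matrix has rank 15 and Smith normal form diag(1,1,1,1,1,1,1,1,1,1,1,1,1,1,2).

Boundary ∂_3: C_3 → C_2 sends each 3-simplex σ to the alternating sum Σ_i (−1)^i (σ with its i-th vertex removed). For instance
  ∂fhij = hij − fij + fhj − fhi.
This gives a 16×1 integer matrix of rank 1; reducing to Smith normal form yields diagonal entries (1).

Computing H_k = (kernel of ∂_k) / (image of ∂_{k+1}):

  H_0: rank C_0 − rank ∂_1 = 11 − 9 = 2, and the invariant factors of ∂_1 are all 1, so H_0 = Z^2.
  H_1: rank ker ∂_1 − rank ∂_2 = (24 − 9) − 15 = 0, and ∂_2 has invariant factor 2 > 1, so H_1 = Z/2.
  H_2: rank ker ∂_2 − rank ∂_3 = (16 − 15) − 1 = 0, and the invariant factors of ∂_3 are all 1, so H_2 = 0.
  H_3: rank ker ∂_3 − rank ∂_4 = (1 − 1) − 0 = 0, and there is no ∂_4, so H_3 = 0.

As a check, the Euler characteristic is 11 − 24 + 16 − 1 = 2, which agrees with 2 − 0 + 0 − 0 = 2.

H_0 ≅ Z^2,  H_1 ≅ Z/2,  H_2 = 0,  H_3 = 0.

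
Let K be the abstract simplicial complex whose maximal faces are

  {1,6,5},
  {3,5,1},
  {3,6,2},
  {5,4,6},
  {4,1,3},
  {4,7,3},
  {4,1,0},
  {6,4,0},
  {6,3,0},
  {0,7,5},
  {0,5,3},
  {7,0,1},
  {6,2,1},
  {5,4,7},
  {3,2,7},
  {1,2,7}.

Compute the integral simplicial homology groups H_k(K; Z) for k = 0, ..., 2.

H_0 = Z,  H_1 = Z^2,  H_2 = Z.

Fix the vertex order 0 < 1 < 2 < 3 < 4 < 5 < 6 < 7 and write every simplex with vertices in increasing order. Then dim K = 2 and the simplices of K are:

  0-simplices (8): [0], [1], [2], [3], [4], [5], [6], [7]
  1-simplices (24): (24 of them)
  2-simplices (16): [0,1,4], [0,1,7], [0,3,5], [0,3,6], [0,4,6], [0,5,7], [1,2,6], [1,2,7], [1,3,4], [1,3,5], [1,5,6], [2,3,6], [2,3,7], [3,4,7], [4,5,6], [4,5,7]

so the chain groups are C_0 ≅ Z^8, C_1 ≅ Z^24, C_2 ≅ Z^16.

∂_1: C_1 → C_0 sends each edge [p,q] (with p < q) to q − p. For instance
  ∂[0,3] = [3] − [0].
This gives a 8×24 integer matrix of rank 7; reducing to Smith normal form yields diagonal entries (1,1,1,1,1,1,1).

Boundary ∂_2: C_2 → C_1 sends each 2-simplex [p,q,r] to [q,r] − [p,r] + [p,q]. For instance
  ∂[1,2,7] = [2,7] − [1,7] + [1,2],
  ∂[2,3,6] = [3,6] − [2,6] + [2,3].
The resulting 24×16 matrix has rank 15, and its Smith normal form has invariant factors (1,1,1,1,1,1,1,1,1,1,1,1,1,1,1).

Now H_k = ker ∂_k / im ∂_{k+1}, so:

  H_0: rank C_0 − rank ∂_1 = 8 − 7 = 1, and the invariant factors of ∂_1 are all 1, so H_0 = Z.
  H_1: rank ker ∂_1 − rank ∂_2 = (24 − 7) − 15 = 2, and the invariant factors of ∂_2 are all 1, so H_1 = Z^2.
  H_2: rank ker ∂_2 − rank ∂_3 = (16 − 15) − 0 = 1, and there is no ∂_3, so H_2 = Z.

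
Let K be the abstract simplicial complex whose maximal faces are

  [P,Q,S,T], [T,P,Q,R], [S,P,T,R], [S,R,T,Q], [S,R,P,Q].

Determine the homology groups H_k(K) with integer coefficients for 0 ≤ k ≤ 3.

We work with the vertex ordering P < Q < R < S < T. The simplices of K, each written with vertices in increasing order, are:

  0-simplices (5): P, Q, R, S, T
  1-simplices (10): PQ, PR, PS, PT, QR, QS, QT, RS, RT, ST
  2-simplices (10): PQR, PQS, PQT, PRS, PRT, PST, QRS, QRT, QST, RST
  3-simplices (5): PQRS, PQRT, PQST, PRST, QRST

Hence C_0 ≅ Z^5, C_1 ≅ Z^10, C_2 ≅ Z^10, C_3 ≅ Z^5.

∂_1: C_1 → C_0 is given by ∂[p,q] = [q] − [p]. For instance
  ∂QS = S − Q.
The 5×10 boundary matrix has rank 4 and Smith normal form diag(1,1,1,1).

Boundary ∂_2: C_2 → C_1 acts by ∂[p,q,r] = [q,r] − [p,r] + [p,q]. For instance
  ∂PQS = QS − PS + PQ,
  ∂PST = ST − PT + PS.
The resulting 10×10 matrix has rank 6, and its Smith normal form has invariant factors (1,1,1,1,1,1).

The boundary map ∂_3: C_3 → C_2 sends each 3-simplex σ to the alternating sum Σ_i (−1)^i (σ with its i-th vertex removed). For instance
  ∂QRST = RST − QST + QRT − QRS,
  ∂PQRT = QRT − PRT + PQT − PQR.
The resulting 10×5 matrix has rank 4, and its Smith normal form has invariant factors (1,1,1,1).

Reading off H_k = ker ∂_k / im ∂_{k+1}:

  H_0: rank C_0 − rank ∂_1 = 5 − 4 = 1, and the invariant factors of ∂_1 are all 1, so H_0 ≅ Z.
  H_1: rank ker ∂_1 − rank ∂_2 = (10 − 4) − 6 = 0, and the invariant factors of ∂_2 are all 1, so H_1 ≅ 0.
  H_2: rank ker ∂_2 − rank ∂_3 = (10 − 6) − 4 = 0, and the invariant factors of ∂_3 are all 1, so H_2 ≅ 0.
  H_3: rank ker ∂_3 − rank ∂_4 = (5 − 4) − 0 = 1, and there is no ∂_4, so H_3 ≅ Z.

(K is a triangulation of the 3-sphere S^3.)

H_0 = Z,  H_1 = 0,  H_2 = 0,  H_3 = Z.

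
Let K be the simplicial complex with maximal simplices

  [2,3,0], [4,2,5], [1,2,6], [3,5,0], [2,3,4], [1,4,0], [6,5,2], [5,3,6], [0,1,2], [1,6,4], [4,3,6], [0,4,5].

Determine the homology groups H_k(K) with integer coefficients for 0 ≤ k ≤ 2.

Take the total order 0 < 1 < 2 < 3 < 4 < 5 < 6 on the vertex set. Then K (dimension 2) consists of the simplices:

  0-simplices (7): [0], [1], [2], [3], [4], [5], [6]
  1-simplices (18): [0,1], [0,2], [0,3], [0,4], [0,5], [1,2], [1,4], [1,6], [2,3], [2,4], [2,5], [2,6], [3,4], [3,5], [3,6], [4,5], [4,6], [5,6]
  2-simplices (12): [0,1,2], [0,1,4], [0,2,3], [0,3,5], [0,4,5], [1,2,6], [1,4,6], [2,3,4], [2,4,5], [2,5,6], [3,4,6], [3,5,6]

giving chain groups C_0 ≅ Z^7, C_1 ≅ Z^18, C_2 ≅ Z^12.

∂_1: C_1 → C_0 is given by ∂[p,q] = [q] − [p]. For instance
  ∂[3,5] = [5] − [3].
As a 7×18 matrix over Z this has rank 6, with invariant factors (1,1,1,1,1,1).

The boundary map ∂_2: C_2 → C_1 sends each 2-simplex [p,q,r] to [q,r] − [p,r] + [p,q]. For instance
  ∂[0,4,5] = [4,5] − [0,5] + [0,4],
  ∂[2,4,5] = [4,5] − [2,5] + [2,4].
As a 18×12 matrix over Z this has rank 12, with invariant factors (1,1,1,1,1,1,1,1,1,1,1,2).

Computing H_k = (kernel of ∂_k) / (image of ∂_{k+1}):

  H_0: rank C_0 − rank ∂_1 = 7 − 6 = 1, and the invariant factors of ∂_1 are all 1, so H_0 ≅ Z.
  H_1: rank ker ∂_1 − rank ∂_2 = (18 − 6) − 12 = 0, and ∂_2 has invariant factor 2 > 1, so H_1 ≅ Z/2.
  H_2: rank ker ∂_2 − rank ∂_3 = (12 − 12) − 0 = 0, and there is no ∂_3, so H_2 ≅ 0.

(K is a triangulation of the real projective plane RP^2.)

H_0 = Z,  H_1 = Z/2,  H_2 = 0.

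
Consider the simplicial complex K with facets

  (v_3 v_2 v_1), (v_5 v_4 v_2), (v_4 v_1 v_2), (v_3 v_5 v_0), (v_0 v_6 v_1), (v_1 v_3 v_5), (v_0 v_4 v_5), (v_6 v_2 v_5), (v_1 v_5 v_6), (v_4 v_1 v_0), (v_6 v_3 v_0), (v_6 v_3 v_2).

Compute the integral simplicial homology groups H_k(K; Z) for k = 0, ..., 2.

Take the total order v_0 < v_1 < v_2 < v_3 < v_4 < v_5 < v_6 on the vertex set. Then K (dimension 2) consists of the simplices:

  0-simplices (7): [v_0], [v_1], [v_2], [v_3], [v_4], [v_5], [v_6]
  1-simplices (18): (18 of them)
  2-simplices (12): (12 of them)

Hence C_0 ≅ Z^7, C_1 ≅ Z^18, C_2 ≅ Z^12.

∂_1: C_1 → C_0 maps an edge to its endpoints' difference, ∂[p,q] = q − p.
This gives a 7×18 integer matrix of rank 6; reducing to Smith normal form yields diagonal entries (1,1,1,1,1,1).

The boundary map ∂_2: C_2 → C_1 maps a triangle to the signed sum of its edges. For instance
  ∂[v_1,v_2,v_4] = [v_2,v_4] − [v_1,v_4] + [v_1,v_2],
  ∂[v_2,v_5,v_6] = [v_5,v_6] − [v_2,v_6] + [v_2,v_5].
As a 18×12 matrix over Z this has rank 12, with invariant factors (1,1,1,1,1,1,1,1,1,1,1,2).

Now H_k = ker ∂_k / im ∂_{k+1}, so:

  H_0: rank C_0 − rank ∂_1 = 7 − 6 = 1, and the invariant factors of ∂_1 are all 1, so H_0 ≅ Z.
  H_1: rank ker ∂_1 − rank ∂_2 = (18 − 6) − 12 = 0, and ∂_2 has invariant factor 2 > 1, so H_1 ≅ Z_2.
  H_2: rank ker ∂_2 − rank ∂_3 = (12 − 12) − 0 = 0, and there is no ∂_3, so H_2 ≅ 0.

As a check, the Euler characteristic is 7 − 18 + 12 = 1, which agrees with 1 − 0 + 0 = 1.

H_0 ≅ Z,  H_1 ≅ Z_2,  H_2 = 0.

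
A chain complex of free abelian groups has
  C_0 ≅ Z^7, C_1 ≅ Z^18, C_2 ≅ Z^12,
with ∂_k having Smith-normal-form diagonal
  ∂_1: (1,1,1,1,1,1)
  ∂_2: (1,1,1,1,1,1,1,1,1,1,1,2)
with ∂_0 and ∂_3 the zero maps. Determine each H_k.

H_0: b_0 = 7 − 0 − 6 = 1; torsion from ∂_1 factors > 1: none. So H_0 ≅ Z.
H_1: b_1 = 18 − 6 − 12 = 0; torsion from ∂_2 factors > 1: [2]. So H_1 ≅ Z/2Z.
H_2: b_2 = 12 − 12 − 0 = 0; torsion from ∂_3 factors > 1: none. So H_2 ≅ 0.

H_0 ≅ Z,  H_1 ≅ Z/2Z,  H_2 = 0.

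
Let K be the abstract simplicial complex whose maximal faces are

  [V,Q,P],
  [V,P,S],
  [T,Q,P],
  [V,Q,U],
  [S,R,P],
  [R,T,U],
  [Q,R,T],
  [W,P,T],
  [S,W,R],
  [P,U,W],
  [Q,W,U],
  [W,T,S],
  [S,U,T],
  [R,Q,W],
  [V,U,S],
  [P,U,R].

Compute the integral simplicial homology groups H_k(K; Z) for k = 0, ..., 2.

K has 8 vertices, 24 edges, 16 triangles.
rank ∂_0 = 0, rank ∂_1 = 7 ⇒ b_0 = 8 − 0 − 7 = 1; all invariant factors of ∂_1 are 1 so no torsion. So H_0 ≅ Z.
rank ∂_1 = 7, rank ∂_2 = 15 ⇒ b_1 = 24 − 7 − 15 = 2; all invariant factors of ∂_2 are 1 so no torsion. So H_1 ≅ Z^2.
rank ∂_2 = 15, rank ∂_3 = 0 ⇒ b_2 = 16 − 15 − 0 = 1. So H_2 ≅ Z.

H_0 ≅ Z,  H_1 ≅ Z^2,  H_2 ≅ Z.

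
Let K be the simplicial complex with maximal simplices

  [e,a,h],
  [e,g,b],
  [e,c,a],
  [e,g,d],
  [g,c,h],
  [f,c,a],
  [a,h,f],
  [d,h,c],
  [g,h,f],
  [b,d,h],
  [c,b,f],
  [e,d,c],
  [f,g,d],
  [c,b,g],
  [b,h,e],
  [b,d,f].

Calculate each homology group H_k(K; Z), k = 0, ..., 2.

H_0 = Z,  H_1 = Z^2,  H_2 = Z.

K has 8 vertices, 24 edges, 16 triangles.
rank ∂_0 = 0, rank ∂_1 = 7 ⇒ b_0 = 8 − 0 − 7 = 1; all invariant factors of ∂_1 are 1 so no torsion. So H_0 = Z.
rank ∂_1 = 7, rank ∂_2 = 15 ⇒ b_1 = 24 − 7 − 15 = 2; all invariant factors of ∂_2 are 1 so no torsion. So H_1 = Z^2.
rank ∂_2 = 15, rank ∂_3 = 0 ⇒ b_2 = 16 − 15 − 0 = 1. So H_2 = Z.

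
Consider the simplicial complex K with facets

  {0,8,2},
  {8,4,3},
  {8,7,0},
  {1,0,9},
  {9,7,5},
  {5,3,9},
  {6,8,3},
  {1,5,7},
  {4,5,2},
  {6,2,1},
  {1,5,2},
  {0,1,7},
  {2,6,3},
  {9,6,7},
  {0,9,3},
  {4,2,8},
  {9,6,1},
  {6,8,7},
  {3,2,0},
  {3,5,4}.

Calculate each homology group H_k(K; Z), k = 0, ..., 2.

K has 10 vertices, 30 edges, 20 triangles.
rank ∂_0 = 0, rank ∂_1 = 9 ⇒ b_0 = 10 − 0 − 9 = 1; all invariant factors of ∂_1 are 1 so no torsion. So H_0 ≅ Z.
rank ∂_1 = 9, rank ∂_2 = 20 ⇒ b_1 = 30 − 9 − 20 = 1; ∂_2 has invariant factor(s) [2] giving torsion. So H_1 ≅ Z ⊕ Z/2Z.
rank ∂_2 = 20, rank ∂_3 = 0 ⇒ b_2 = 20 − 20 − 0 = 0. So H_2 ≅ 0.

H_0 ≅ Z,  H_1 ≅ Z ⊕ Z/2Z,  H_2 = 0.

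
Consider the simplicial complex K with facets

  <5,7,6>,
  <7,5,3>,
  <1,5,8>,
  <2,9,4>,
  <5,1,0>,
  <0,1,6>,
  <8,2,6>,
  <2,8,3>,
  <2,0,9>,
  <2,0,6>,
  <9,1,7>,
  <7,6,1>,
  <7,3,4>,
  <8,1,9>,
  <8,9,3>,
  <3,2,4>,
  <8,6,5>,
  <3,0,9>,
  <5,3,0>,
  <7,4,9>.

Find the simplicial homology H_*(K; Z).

H_0 ≅ Z,  H_1 ≅ Z ⊕ Z_2,  H_2 = 0.

Take the total order 0 < 1 < 2 < 3 < 4 < 5 < 6 < 7 < 8 < 9 on the vertex set. Then K (dimension 2) consists of the simplices:

  0-simplices (10): [0], [1], [2], [3], [4], [5], [6], [7], [8], [9]
  1-simplices (30): (30 of them)
  2-simplices (20): (20 of them)

Hence C_0 ≅ Z^10, C_1 ≅ Z^30, C_2 ≅ Z^20.

The boundary map ∂_1: C_1 → C_0 maps an edge to its endpoints' difference, ∂[p,q] = q − p.
This gives a 10×30 integer matrix of rank 9; reducing to Smith normal form yields diagonal entries (1,1,1,1,1,1,1,1,1).

The boundary map ∂_2: C_2 → C_1 acts by ∂[p,q,r] = [q,r] − [p,r] + [p,q]. For instance
  ∂[2,3,8] = [3,8] − [2,8] + [2,3],
  ∂[0,1,5] = [1,5] − [0,5] + [0,1].
As a 30×20 matrix over Z this has rank 20, with invariant factors (1,1,1,1,1,1,1,1,1,1,1,1,1,1,1,1,1,1,1,2).

From H_k ≅ ker(∂_k) / im(∂_{k+1}) we obtain:

  H_0: rank C_0 − rank ∂_1 = 10 − 9 = 1, and the invariant factors of ∂_1 are all 1, so H_0 ≅ Z.
  H_1: rank ker ∂_1 − rank ∂_2 = (30 − 9) − 20 = 1, and ∂_2 has invariant factor 2 > 1, so H_1 ≅ Z ⊕ Z_2.
  H_2: rank ker ∂_2 − rank ∂_3 = (20 − 20) − 0 = 0, and there is no ∂_3, so H_2 ≅ 0.

As a check, the Euler characteristic is 10 − 30 + 20 = 0, which agrees with 1 − 1 + 0 = 0.
(K is a triangulation of the Klein bottle.)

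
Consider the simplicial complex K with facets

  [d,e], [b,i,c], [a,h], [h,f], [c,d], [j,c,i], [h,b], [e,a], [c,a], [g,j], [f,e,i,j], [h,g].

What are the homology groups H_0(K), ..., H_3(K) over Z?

Fix the vertex order a < b < c < d < e < f < g < h < i < j and write every simplex with vertices in increasing order. Then dim K = 3 and the simplices of K are:

  0-simplices (10): a, b, c, d, e, f, g, h, i, j
  1-simplices (19): ac, ae, ah, bc, bh, bi, cd, ci, cj, de, ef, ei, ej, fh, fi, fj, gh, gj, ij
  2-simplices (6): bci, cij, efi, efj, eij, fij
  3-simplices (1): efij

giving chain groups C_0 ≅ Z^10, C_1 ≅ Z^19, C_2 ≅ Z^6, C_3 ≅ Z^1.

∂_1: C_1 → C_0 is given by ∂[p,q] = [q] − [p].
As a 10×19 matrix over Z this has rank 9, with invariant factors (1,1,1,1,1,1,1,1,1).

∂_2: C_2 → C_1 maps a triangle to the signed sum of its edges. For instance
  ∂cij = ij − cj + ci,
  ∂fij = ij − fj + fi.
As a 19×6 matrix over Z this has rank 5, with invariant factors (1,1,1,1,1).

∂_3: C_3 → C_2 sends each 3-simplex σ to the alternating sum Σ_i (−1)^i (σ with its i-th vertex removed). For instance
  ∂efij = fij − eij + efj − efi.
The resulting 6×1 matrix has rank 1, and its Smith normal form has invariant factors (1).

Now H_k = ker ∂_k / im ∂_{k+1}, so:

  H_0: rank C_0 − rank ∂_1 = 10 − 9 = 1, and the invariant factors of ∂_1 are all 1, so H_0 ≅ Z.
  H_1: rank ker ∂_1 − rank ∂_2 = (19 − 9) − 5 = 5, and the invariant factors of ∂_2 are all 1, so H_1 ≅ Z^5.
  H_2: rank ker ∂_2 − rank ∂_3 = (6 − 5) − 1 = 0, and the invariant factors of ∂_3 are all 1, so H_2 ≅ 0.
  H_3: rank ker ∂_3 − rank ∂_4 = (1 − 1) − 0 = 0, and there is no ∂_4, so H_3 ≅ 0.

H_0 ≅ Z,  H_1 ≅ Z^5,  H_2 = 0,  H_3 = 0.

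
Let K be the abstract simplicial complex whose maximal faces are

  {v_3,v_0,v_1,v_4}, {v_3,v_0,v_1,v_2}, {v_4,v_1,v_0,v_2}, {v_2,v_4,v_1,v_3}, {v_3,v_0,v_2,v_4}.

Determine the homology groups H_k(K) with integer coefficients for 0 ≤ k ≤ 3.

Take the total order v_0 < v_1 < v_2 < v_3 < v_4 on the vertex set. Then K (dimension 3) consists of the simplices:

  0-simplices (5): [v_0], [v_1], [v_2], [v_3], [v_4]
  1-simplices (10): [v_0,v_1], [v_0,v_2], [v_0,v_3], [v_0,v_4], [v_1,v_2], [v_1,v_3], [v_1,v_4], [v_2,v_3], [v_2,v_4], [v_3,v_4]
  2-simplices (10): [v_0,v_1,v_2], [v_0,v_1,v_3], [v_0,v_1,v_4], [v_0,v_2,v_3], [v_0,v_2,v_4], [v_0,v_3,v_4], [v_1,v_2,v_3], [v_1,v_2,v_4], [v_1,v_3,v_4], [v_2,v_3,v_4]
  3-simplices (5): [v_0,v_1,v_2,v_3], [v_0,v_1,v_2,v_4], [v_0,v_1,v_3,v_4], [v_0,v_2,v_3,v_4], [v_1,v_2,v_3,v_4]

so the chain groups are C_0 ≅ Z^5, C_1 ≅ Z^10, C_2 ≅ Z^10, C_3 ≅ Z^5.

Boundary ∂_1: C_1 → C_0 is given by ∂[p,q] = [q] − [p]. For instance
  ∂[v_1,v_2] = [v_2] − [v_1].
The 5×10 boundary matrix has rank 4 and Smith normal form diag(1,1,1,1).

The boundary map ∂_2: C_2 → C_1 acts by ∂[p,q,r] = [q,r] − [p,r] + [p,q]. For instance
  ∂[v_2,v_3,v_4] = [v_3,v_4] − [v_2,v_4] + [v_2,v_3],
  ∂[v_1,v_2,v_4] = [v_2,v_4] − [v_1,v_4] + [v_1,v_2].
The 10×10 boundary matrix has rank 6 and Smith normal form diag(1,1,1,1,1,1).

Boundary ∂_3: C_3 → C_2 sends each 3-simplex σ to the alternating sum Σ_i (−1)^i (σ with its i-th vertex removed). For instance
  ∂[v_0,v_1,v_3,v_4] = [v_1,v_3,v_4] − [v_0,v_3,v_4] + [v_0,v_1,v_4] − [v_0,v_1,v_3],
  ∂[v_0,v_1,v_2,v_4] = [v_1,v_2,v_4] − [v_0,v_2,v_4] + [v_0,v_1,v_4] − [v_0,v_1,v_2].
The resulting 10×5 matrix has rank 4, and its Smith normal form has invariant factors (1,1,1,1).

Now H_k = ker ∂_k / im ∂_{k+1}, so:

  H_0: rank C_0 − rank ∂_1 = 5 − 4 = 1, and the invariant factors of ∂_1 are all 1, so H_0 ≅ Z.
  H_1: rank ker ∂_1 − rank ∂_2 = (10 − 4) − 6 = 0, and the invariant factors of ∂_2 are all 1, so H_1 ≅ 0.
  H_2: rank ker ∂_2 − rank ∂_3 = (10 − 6) − 4 = 0, and the invariant factors of ∂_3 are all 1, so H_2 ≅ 0.
  H_3: rank ker ∂_3 − rank ∂_4 = (5 − 4) − 0 = 1, and there is no ∂_4, so H_3 ≅ Z.

As a check, the Euler characteristic is 5 − 10 + 10 − 5 = 0, which agrees with 1 − 0 + 0 − 1 = 0.

H_0 ≅ Z,  H_1 = 0,  H_2 = 0,  H_3 ≅ Z.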